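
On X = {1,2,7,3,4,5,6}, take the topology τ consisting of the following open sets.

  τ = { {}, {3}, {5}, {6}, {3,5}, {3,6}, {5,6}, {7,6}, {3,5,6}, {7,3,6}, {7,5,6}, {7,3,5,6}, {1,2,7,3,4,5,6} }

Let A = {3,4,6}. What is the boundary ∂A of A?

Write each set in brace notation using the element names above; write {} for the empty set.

{1,2,7,4}

interior: largest open inside A is {3,6} (from {}, {6}, {3}, {3,6})
cl via duality: int({1,2,7,5}) = {5}, so X∖{5} = {1,2,7,3,4,6}
cl∖int = {1,2,7,4}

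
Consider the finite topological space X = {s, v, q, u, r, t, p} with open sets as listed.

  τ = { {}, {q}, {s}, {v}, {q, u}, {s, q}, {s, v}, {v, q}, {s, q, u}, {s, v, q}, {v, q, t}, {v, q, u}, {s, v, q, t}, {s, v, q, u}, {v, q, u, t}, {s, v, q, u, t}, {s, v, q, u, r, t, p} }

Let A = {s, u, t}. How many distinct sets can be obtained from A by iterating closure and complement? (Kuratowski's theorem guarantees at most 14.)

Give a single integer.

cl via duality: int({v, q, r, p}) = {v, q}, so X∖{v, q} = {s, u, r, t, p}
Write k for closure, c for complement:
  1. A     = {s, u, t}
  2. kA    = {s, u, r, t, p}
  3. cA    = {v, q, r, p}
  4. ckA   = {v, q}
  5. kcA   = {v, q, u, r, t, p}
  6. ckcA  = {s}
  7. kckcA = {s, r, p}
  8. ckckcA = {v, q, u, t}
applying k or c yields no new set

8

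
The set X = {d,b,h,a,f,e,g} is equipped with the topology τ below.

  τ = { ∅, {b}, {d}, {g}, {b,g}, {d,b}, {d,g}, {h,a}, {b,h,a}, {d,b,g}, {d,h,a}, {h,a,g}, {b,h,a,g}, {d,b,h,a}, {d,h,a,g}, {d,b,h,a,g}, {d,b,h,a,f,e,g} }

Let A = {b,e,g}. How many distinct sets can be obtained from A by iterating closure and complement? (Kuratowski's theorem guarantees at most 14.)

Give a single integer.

X∖A={d,h,a,f}, int(X∖A)={d,h,a}, hence cl(A)={b,f,e,g}
Orbit (k=closure, c=complement):
  1. A     = {b,e,g}
  2. kA    = {b,f,e,g}
  3. cA    = {d,h,a,f}
  4. ckA   = {d,h,a}
  5. kcA   = {d,h,a,f,e}
  6. ckcA  = {b,g}
(closed under both — stop)

6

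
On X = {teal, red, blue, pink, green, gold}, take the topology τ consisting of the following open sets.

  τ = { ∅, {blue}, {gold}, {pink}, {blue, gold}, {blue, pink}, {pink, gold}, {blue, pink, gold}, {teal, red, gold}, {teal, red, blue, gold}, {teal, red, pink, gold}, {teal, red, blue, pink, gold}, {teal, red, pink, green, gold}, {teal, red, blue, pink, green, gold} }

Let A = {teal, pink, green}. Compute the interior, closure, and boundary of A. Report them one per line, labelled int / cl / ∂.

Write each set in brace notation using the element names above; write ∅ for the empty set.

int(A) = {pink}
cl(A)  = {teal, red, pink, green}
∂A     = {teal, red, green}

opens ⊆ A: ∅, {pink}; union → int = {pink}
complement {red, blue, gold}; its interior {blue, gold}; cl(A) = X∖{blue, gold} = {teal, red, pink, green}
boundary = {teal, red, pink, green} ∖ {pink} = {teal, red, green}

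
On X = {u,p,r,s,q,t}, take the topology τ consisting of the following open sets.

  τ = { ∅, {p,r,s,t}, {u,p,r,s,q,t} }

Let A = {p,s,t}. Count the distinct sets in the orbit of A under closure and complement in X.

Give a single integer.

X∖A={u,r,q}, int(X∖A)=∅, hence cl(A)={u,p,r,s,q,t}
Orbit (k=closure, c=complement):
  1. A     = {p,s,t}
  2. kA    = {u,p,r,s,q,t}
  3. cA    = {u,r,q}
  4. ckA   = ∅
(closed under both — stop)

4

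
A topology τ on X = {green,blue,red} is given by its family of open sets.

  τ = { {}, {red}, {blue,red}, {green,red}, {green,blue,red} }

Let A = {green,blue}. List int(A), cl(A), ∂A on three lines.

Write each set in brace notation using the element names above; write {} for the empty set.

interior: largest open inside A is {} (from {})
cl via duality: int({red}) = {red}, so X∖{red} = {green,blue}
cl∖int = {green,blue}

int(A) = {}
cl(A)  = {green,blue}
∂A     = {green,blue}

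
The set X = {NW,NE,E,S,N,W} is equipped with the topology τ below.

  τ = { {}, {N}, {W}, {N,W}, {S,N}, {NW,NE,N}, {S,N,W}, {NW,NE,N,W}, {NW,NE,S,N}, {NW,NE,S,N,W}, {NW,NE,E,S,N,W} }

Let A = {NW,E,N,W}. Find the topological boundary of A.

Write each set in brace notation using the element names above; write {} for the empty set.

{NW,NE,E,S}

opens ⊆ A: {}, {N}, {W}, {N,W}; union → int = {N,W}
complement {NE,S}; its interior {}; cl(A) = X∖{} = {NW,NE,E,S,N,W}
boundary = {NW,NE,E,S,N,W} ∖ {N,W} = {NW,NE,E,S}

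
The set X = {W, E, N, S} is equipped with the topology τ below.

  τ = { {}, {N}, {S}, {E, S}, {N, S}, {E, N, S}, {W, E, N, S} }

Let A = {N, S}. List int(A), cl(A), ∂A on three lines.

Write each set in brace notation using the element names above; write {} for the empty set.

int(A) = {N, S}
cl(A)  = {W, E, N, S}
∂A     = {W, E}

opens ⊆ A: {}, {S}, {N}, {N, S}; union → int = {N, S}
complement {W, E}; its interior {}; cl(A) = X∖{} = {W, E, N, S}
boundary = {W, E, N, S} ∖ {N, S} = {W, E}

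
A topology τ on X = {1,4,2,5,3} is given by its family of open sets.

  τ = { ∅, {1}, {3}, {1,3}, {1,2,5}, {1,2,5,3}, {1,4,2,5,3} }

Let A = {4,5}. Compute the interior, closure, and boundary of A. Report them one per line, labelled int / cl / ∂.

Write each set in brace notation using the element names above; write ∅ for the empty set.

U open, U⊆A: ∅. int(A) = ⋃ = ∅
X∖A={1,2,3}, int(X∖A)={1,3}, hence cl(A)={4,2,5}
∂A: remove int from cl → {4,2,5}

int(A) = ∅
cl(A)  = {4,2,5}
∂A     = {4,2,5}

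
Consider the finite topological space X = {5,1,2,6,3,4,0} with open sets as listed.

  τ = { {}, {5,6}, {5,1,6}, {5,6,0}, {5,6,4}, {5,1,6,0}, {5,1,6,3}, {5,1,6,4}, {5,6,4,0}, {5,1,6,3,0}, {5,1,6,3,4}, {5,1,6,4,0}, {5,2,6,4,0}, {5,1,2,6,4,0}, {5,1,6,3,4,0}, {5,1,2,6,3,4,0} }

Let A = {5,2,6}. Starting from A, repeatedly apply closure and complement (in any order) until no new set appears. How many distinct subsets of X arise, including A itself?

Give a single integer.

6

cl via duality: int({1,3,4,0}) = {}, so X∖{} = {5,1,2,6,3,4,0}
Write k for closure, c for complement:
  1. A     = {5,2,6}
  2. kA    = {5,1,2,6,3,4,0}
  3. cA    = {1,3,4,0}
  4. ckA   = {}
  5. kcA   = {1,2,3,4,0}
  6. ckcA  = {5,6}
applying k or c yields no new set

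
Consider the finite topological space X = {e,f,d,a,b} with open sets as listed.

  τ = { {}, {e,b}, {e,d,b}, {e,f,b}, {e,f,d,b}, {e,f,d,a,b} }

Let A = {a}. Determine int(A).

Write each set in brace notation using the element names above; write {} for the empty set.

interior: largest open inside A is {} (from {})

{}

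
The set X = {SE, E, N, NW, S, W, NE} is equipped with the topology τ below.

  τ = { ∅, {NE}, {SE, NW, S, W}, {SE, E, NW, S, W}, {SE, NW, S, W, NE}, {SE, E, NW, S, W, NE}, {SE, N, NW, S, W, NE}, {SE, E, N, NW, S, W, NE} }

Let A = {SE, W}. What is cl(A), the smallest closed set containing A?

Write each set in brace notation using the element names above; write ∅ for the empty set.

X∖A={E, N, NW, S, NE}, int(X∖A)={NE}, hence cl(A)={SE, E, N, NW, S, W}

{SE, E, N, NW, S, W}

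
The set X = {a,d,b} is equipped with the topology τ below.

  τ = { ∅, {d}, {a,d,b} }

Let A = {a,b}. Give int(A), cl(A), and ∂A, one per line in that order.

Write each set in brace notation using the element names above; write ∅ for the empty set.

int(A) = ∅
cl(A)  = {a,b}
∂A     = {a,b}

U open, U⊆A: ∅. int(A) = ⋃ = ∅
X∖A={d}, int(X∖A)={d}, hence cl(A)={a,b}
∂A: remove int from cl → {a,b}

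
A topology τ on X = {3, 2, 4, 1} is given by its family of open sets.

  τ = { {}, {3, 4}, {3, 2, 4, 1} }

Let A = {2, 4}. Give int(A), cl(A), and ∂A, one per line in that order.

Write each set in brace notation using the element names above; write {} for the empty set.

int(A) = {}
cl(A)  = {3, 2, 4, 1}
∂A     = {3, 2, 4, 1}

interior: largest open inside A is {} (from {})
cl via duality: int({3, 1}) = {}, so X∖{} = {3, 2, 4, 1}
cl∖int = {3, 2, 4, 1}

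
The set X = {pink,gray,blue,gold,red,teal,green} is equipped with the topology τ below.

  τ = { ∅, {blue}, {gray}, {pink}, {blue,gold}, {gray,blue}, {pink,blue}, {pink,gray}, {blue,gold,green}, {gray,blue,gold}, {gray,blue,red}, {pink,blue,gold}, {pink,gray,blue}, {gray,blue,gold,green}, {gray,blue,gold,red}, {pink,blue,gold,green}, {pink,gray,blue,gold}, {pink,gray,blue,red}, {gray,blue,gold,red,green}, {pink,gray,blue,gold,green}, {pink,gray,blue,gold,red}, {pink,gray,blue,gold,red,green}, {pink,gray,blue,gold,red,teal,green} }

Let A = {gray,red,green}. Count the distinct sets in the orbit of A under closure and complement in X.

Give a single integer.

X∖A={pink,blue,gold,teal}, int(X∖A)={pink,blue,gold}, hence cl(A)={gray,red,teal,green}
Orbit (k=closure, c=complement):
  1. A     = {gray,red,green}
  2. kA    = {gray,red,teal,green}
  3. cA    = {pink,blue,gold,teal}
  4. ckA   = {pink,blue,gold}
  5. kcA   = {pink,blue,gold,red,teal,green}
  6. ckcA  = {gray}
  7. kckcA = {gray,red,teal}
  8. ckckcA = {pink,blue,gold,green}
(closed under both — stop)

8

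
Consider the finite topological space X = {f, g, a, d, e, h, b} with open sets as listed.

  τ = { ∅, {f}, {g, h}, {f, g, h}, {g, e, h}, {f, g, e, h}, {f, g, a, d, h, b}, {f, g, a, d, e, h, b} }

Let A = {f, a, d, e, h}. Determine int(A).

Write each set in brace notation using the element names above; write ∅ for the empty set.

{f}

U open, U⊆A: ∅, {f}. int(A) = ⋃ = {f}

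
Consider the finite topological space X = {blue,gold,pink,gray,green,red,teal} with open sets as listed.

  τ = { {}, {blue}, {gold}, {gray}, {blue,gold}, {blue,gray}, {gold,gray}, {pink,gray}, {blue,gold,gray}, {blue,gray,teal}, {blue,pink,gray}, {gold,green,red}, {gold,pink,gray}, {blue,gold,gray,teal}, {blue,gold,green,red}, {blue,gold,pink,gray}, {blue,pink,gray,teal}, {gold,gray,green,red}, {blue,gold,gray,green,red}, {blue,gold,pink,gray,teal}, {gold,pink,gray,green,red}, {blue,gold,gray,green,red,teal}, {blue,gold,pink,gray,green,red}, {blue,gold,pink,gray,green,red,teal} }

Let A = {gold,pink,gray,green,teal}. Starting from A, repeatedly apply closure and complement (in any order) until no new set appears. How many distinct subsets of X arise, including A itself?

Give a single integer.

8

complement {blue,red}; its interior {blue}; cl(A) = X∖{blue} = {gold,pink,gray,green,red,teal}
With k = closure, c = complement:
  1. A     = {gold,pink,gray,green,teal}
  2. kA    = {gold,pink,gray,green,red,teal}
  3. cA    = {blue,red}
  4. ckA   = {blue}
  5. kcA   = {blue,green,red,teal}
  6. kckA  = {blue,teal}
  7. ckcA  = {gold,pink,gray}
  8. ckckA = {gold,pink,gray,green,red}
k, c of each give nothing new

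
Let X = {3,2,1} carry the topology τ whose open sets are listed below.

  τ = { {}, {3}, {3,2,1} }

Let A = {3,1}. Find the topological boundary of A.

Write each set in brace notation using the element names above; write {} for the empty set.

{2,1}

open subsets of A: {}, {3}; so int(A) = {3}
closure: X∖int(X∖A) = X∖{} = {3,2,1}
∂A = {3,2,1} minus {3} = {2,1}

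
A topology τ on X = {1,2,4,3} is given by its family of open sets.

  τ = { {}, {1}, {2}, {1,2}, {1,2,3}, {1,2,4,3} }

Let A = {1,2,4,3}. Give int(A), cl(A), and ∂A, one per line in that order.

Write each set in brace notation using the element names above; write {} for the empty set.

interior: largest open inside A is {1,2,4,3} (from {}, {2}, {1}, {1,2}, {1,2,3}, {1,2,4,3})
cl via duality: int({}) = {}, so X∖{} = {1,2,4,3}
cl∖int = {}

int(A) = {1,2,4,3}
cl(A)  = {1,2,4,3}
∂A     = {}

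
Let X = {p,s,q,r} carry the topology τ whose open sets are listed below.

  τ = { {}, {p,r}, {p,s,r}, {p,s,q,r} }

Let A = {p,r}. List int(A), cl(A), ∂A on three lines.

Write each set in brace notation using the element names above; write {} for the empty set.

U open, U⊆A: {}, {p,r}. int(A) = ⋃ = {p,r}
X∖A={s,q}, int(X∖A)={}, hence cl(A)={p,s,q,r}
∂A: remove int from cl → {s,q}

int(A) = {p,r}
cl(A)  = {p,s,q,r}
∂A     = {s,q}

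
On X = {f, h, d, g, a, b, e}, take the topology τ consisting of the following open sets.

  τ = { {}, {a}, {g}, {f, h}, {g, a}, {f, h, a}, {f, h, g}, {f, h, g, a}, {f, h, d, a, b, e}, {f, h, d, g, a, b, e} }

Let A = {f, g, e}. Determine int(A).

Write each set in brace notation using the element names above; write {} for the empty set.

U open, U⊆A: {}, {g}. int(A) = ⋃ = {g}

{g}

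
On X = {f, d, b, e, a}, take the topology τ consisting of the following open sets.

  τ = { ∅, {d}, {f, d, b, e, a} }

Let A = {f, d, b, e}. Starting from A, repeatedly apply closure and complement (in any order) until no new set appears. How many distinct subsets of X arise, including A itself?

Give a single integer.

complement {a}; its interior ∅; cl(A) = X∖∅ = {f, d, b, e, a}
With k = closure, c = complement:
  1. A     = {f, d, b, e}
  2. kA    = {f, d, b, e, a}
  3. cA    = {a}
  4. ckA   = ∅
  5. kcA   = {f, b, e, a}
  6. ckcA  = {d}
k, c of each give nothing new

6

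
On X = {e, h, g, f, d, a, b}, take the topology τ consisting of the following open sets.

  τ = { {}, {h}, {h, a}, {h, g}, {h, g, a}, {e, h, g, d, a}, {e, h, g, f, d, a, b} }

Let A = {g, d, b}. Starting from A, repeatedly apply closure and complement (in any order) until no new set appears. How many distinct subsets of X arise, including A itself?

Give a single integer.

X∖A={e, h, f, a}, int(X∖A)={h, a}, hence cl(A)={e, g, f, d, b}
Orbit (k=closure, c=complement):
  1. A     = {g, d, b}
  2. kA    = {e, g, f, d, b}
  3. cA    = {e, h, f, a}
  4. ckA   = {h, a}
  5. kcA   = {e, h, g, f, d, a, b}
  6. ckcA  = {}
(closed under both — stop)

6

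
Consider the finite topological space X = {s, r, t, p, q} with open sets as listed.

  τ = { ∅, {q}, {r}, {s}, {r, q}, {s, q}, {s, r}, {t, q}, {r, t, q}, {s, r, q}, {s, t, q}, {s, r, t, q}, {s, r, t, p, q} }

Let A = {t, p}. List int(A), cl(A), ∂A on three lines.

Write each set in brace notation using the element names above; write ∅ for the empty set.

opens ⊆ A: ∅; union → int = ∅
complement {s, r, q}; its interior {s, r, q}; cl(A) = X∖{s, r, q} = {t, p}
boundary = {t, p} ∖ ∅ = {t, p}

int(A) = ∅
cl(A)  = {t, p}
∂A     = {t, p}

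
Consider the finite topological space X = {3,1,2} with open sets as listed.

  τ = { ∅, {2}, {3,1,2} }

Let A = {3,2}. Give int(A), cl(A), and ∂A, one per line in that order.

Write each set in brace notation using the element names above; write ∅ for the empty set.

int(A) = {2}
cl(A)  = {3,1,2}
∂A     = {3,1}

open subsets of A: ∅, {2}; so int(A) = {2}
closure: X∖int(X∖A) = X∖∅ = {3,1,2}
∂A = {3,1,2} minus {2} = {3,1}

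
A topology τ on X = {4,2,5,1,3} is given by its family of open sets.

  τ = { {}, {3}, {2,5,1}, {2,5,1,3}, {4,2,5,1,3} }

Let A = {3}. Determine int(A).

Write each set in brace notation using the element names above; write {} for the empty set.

opens ⊆ A: {}, {3}; union → int = {3}

{3}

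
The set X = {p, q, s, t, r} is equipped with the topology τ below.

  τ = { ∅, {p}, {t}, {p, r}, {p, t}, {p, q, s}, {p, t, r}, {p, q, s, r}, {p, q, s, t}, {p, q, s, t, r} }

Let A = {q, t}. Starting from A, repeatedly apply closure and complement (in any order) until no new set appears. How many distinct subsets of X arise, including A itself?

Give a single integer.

6

closure: X∖int(X∖A) = X∖{p, r} = {q, s, t}
Let k=closure and c=complement:
  1. A     = {q, t}
  2. kA    = {q, s, t}
  3. cA    = {p, s, r}
  4. ckA   = {p, r}
  5. kcA   = {p, q, s, r}
  6. ckcA  = {t}
— saturated at 6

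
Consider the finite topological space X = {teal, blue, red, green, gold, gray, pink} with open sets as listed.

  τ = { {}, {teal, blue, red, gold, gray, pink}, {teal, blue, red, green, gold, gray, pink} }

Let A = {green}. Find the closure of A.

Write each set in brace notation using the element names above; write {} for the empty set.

cl via duality: int({teal, blue, red, gold, gray, pink}) = {teal, blue, red, gold, gray, pink}, so X∖{teal, blue, red, gold, gray, pink} = {green}

{green}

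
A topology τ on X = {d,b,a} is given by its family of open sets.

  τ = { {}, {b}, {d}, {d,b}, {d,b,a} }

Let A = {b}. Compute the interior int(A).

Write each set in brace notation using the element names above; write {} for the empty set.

{b}

U open, U⊆A: {}, {b}. int(A) = ⋃ = {b}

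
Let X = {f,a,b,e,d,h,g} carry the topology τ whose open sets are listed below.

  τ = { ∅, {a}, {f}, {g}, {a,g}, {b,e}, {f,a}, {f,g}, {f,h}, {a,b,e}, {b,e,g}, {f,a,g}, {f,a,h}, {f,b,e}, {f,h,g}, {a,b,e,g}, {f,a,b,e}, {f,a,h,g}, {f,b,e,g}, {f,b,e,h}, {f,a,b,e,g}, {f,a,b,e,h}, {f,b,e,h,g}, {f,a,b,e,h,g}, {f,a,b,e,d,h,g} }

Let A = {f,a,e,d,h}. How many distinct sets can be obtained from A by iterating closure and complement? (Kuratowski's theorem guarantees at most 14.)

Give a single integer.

10

cl via duality: int({b,g}) = {g}, so X∖{g} = {f,a,b,e,d,h}
Write k for closure, c for complement:
  1. A     = {f,a,e,d,h}
  2. kA    = {f,a,b,e,d,h}
  3. cA    = {b,g}
  4. ckA   = {g}
  5. kcA   = {b,e,d,g}
  6. kckA  = {d,g}
  7. ckcA  = {f,a,h}
  8. ckckA = {f,a,b,e,h}
  9. kckcA = {f,a,d,h}
  10. ckckcA = {b,e,g}
applying k or c yields no new set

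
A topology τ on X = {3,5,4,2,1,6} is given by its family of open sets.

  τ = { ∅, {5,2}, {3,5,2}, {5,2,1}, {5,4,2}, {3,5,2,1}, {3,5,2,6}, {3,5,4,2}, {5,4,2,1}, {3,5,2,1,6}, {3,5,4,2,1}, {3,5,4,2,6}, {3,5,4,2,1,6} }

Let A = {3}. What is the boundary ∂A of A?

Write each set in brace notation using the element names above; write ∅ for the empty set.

{3,6}

U open, U⊆A: ∅. int(A) = ⋃ = ∅
X∖A={5,4,2,1,6}, int(X∖A)={5,4,2,1}, hence cl(A)={3,6}
∂A: remove int from cl → {3,6}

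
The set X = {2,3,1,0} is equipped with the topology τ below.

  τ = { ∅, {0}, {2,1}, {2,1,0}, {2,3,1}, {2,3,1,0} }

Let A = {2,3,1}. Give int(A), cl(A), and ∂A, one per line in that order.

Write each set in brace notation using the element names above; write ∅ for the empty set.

int(A) = {2,3,1}
cl(A)  = {2,3,1}
∂A     = ∅

interior: largest open inside A is {2,3,1} (from ∅, {2,1}, {2,3,1})
cl via duality: int({0}) = {0}, so X∖{0} = {2,3,1}
cl∖int = ∅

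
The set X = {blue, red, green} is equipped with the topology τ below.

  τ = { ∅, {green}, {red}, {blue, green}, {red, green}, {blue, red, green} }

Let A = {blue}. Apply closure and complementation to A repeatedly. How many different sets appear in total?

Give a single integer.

4

closure: X∖int(X∖A) = X∖{red, green} = {blue}
Let k=closure and c=complement:
  1. A     = {blue}
  2. cA    = {red, green}
  3. kcA   = {blue, red, green}
  4. ckcA  = ∅
— saturated at 4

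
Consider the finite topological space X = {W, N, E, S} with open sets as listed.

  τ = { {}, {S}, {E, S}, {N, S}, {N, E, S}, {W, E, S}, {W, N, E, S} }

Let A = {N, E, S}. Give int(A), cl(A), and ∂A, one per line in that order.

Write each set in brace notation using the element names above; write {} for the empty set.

opens ⊆ A: {}, {S}, {E, S}, {N, S}, {N, E, S}; union → int = {N, E, S}
complement {W}; its interior {}; cl(A) = X∖{} = {W, N, E, S}
boundary = {W, N, E, S} ∖ {N, E, S} = {W}

int(A) = {N, E, S}
cl(A)  = {W, N, E, S}
∂A     = {W}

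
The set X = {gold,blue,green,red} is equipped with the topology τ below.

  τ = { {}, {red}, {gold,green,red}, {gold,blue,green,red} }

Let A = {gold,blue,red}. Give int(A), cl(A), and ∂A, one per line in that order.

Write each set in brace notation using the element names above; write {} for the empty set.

open subsets of A: {}, {red}; so int(A) = {red}
closure: X∖int(X∖A) = X∖{} = {gold,blue,green,red}
∂A = {gold,blue,green,red} minus {red} = {gold,blue,green}

int(A) = {red}
cl(A)  = {gold,blue,green,red}
∂A     = {gold,blue,green}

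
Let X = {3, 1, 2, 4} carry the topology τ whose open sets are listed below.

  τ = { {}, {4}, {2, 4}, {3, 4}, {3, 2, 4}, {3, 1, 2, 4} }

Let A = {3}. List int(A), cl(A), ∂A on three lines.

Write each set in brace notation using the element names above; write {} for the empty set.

int(A) = {}
cl(A)  = {3, 1}
∂A     = {3, 1}

interior: largest open inside A is {} (from {})
cl via duality: int({1, 2, 4}) = {2, 4}, so X∖{2, 4} = {3, 1}
cl∖int = {3, 1}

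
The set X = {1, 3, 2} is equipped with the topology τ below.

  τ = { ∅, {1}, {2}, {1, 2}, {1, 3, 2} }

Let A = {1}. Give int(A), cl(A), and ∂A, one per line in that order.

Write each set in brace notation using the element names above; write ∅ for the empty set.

U open, U⊆A: ∅, {1}. int(A) = ⋃ = {1}
X∖A={3, 2}, int(X∖A)={2}, hence cl(A)={1, 3}
∂A: remove int from cl → {3}

int(A) = {1}
cl(A)  = {1, 3}
∂A     = {3}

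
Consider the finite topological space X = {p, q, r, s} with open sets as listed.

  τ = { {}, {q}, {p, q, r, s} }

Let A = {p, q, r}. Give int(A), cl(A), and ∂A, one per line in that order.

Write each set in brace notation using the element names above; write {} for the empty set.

open subsets of A: {}, {q}; so int(A) = {q}
closure: X∖int(X∖A) = X∖{} = {p, q, r, s}
∂A = {p, q, r, s} minus {q} = {p, r, s}

int(A) = {q}
cl(A)  = {p, q, r, s}
∂A     = {p, r, s}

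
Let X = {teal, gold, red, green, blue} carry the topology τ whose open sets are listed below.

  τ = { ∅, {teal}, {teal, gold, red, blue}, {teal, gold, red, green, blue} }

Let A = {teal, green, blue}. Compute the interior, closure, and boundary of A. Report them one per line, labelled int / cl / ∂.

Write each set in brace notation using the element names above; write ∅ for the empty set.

opens ⊆ A: ∅, {teal}; union → int = {teal}
complement {gold, red}; its interior ∅; cl(A) = X∖∅ = {teal, gold, red, green, blue}
boundary = {teal, gold, red, green, blue} ∖ {teal} = {gold, red, green, blue}

int(A) = {teal}
cl(A)  = {teal, gold, red, green, blue}
∂A     = {gold, red, green, blue}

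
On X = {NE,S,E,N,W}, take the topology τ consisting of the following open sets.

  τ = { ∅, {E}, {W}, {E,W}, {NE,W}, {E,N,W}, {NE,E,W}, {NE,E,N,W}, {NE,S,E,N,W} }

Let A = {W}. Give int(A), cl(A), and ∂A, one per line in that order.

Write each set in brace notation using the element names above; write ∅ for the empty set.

opens ⊆ A: ∅, {W}; union → int = {W}
complement {NE,S,E,N}; its interior {E}; cl(A) = X∖{E} = {NE,S,N,W}
boundary = {NE,S,N,W} ∖ {W} = {NE,S,N}

int(A) = {W}
cl(A)  = {NE,S,N,W}
∂A     = {NE,S,N}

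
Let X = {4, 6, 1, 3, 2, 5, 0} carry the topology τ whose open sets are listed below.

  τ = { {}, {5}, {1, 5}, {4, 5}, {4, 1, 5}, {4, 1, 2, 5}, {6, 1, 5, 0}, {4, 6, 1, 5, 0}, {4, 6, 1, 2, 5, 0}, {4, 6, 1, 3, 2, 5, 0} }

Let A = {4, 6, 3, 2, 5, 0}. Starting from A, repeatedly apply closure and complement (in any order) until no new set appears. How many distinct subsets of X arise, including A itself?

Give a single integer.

complement {1}; its interior {}; cl(A) = X∖{} = {4, 6, 1, 3, 2, 5, 0}
With k = closure, c = complement:
  1. A     = {4, 6, 3, 2, 5, 0}
  2. kA    = {4, 6, 1, 3, 2, 5, 0}
  3. cA    = {1}
  4. ckA   = {}
  5. kcA   = {6, 1, 3, 2, 0}
  6. ckcA  = {4, 5}
k, c of each give nothing new

6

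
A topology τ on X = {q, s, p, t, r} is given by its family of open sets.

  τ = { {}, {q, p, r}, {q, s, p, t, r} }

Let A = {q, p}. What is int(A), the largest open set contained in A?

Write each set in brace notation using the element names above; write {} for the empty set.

{}

interior: largest open inside A is {} (from {})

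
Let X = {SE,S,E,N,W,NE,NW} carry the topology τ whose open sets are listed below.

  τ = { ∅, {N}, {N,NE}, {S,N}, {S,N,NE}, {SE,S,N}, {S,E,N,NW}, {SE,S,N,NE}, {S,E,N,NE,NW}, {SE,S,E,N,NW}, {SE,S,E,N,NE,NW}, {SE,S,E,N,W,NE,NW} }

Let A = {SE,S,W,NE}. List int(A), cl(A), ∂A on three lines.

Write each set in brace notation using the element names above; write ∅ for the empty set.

int(A) = ∅
cl(A)  = {SE,S,E,W,NE,NW}
∂A     = {SE,S,E,W,NE,NW}

interior: largest open inside A is ∅ (from ∅)
cl via duality: int({E,N,NW}) = {N}, so X∖{N} = {SE,S,E,W,NE,NW}
cl∖int = {SE,S,E,W,NE,NW}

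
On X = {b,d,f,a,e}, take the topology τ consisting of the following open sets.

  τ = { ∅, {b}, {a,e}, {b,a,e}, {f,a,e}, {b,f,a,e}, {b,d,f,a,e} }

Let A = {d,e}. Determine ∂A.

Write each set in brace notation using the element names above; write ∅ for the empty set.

{d,f,a,e}

interior: largest open inside A is ∅ (from ∅)
cl via duality: int({b,f,a}) = {b}, so X∖{b} = {d,f,a,e}
cl∖int = {d,f,a,e}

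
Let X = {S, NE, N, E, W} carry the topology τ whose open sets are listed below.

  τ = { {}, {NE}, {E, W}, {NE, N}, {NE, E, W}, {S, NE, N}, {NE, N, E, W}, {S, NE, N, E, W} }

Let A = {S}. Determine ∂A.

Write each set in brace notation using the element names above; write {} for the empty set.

opens ⊆ A: {}; union → int = {}
complement {NE, N, E, W}; its interior {NE, N, E, W}; cl(A) = X∖{NE, N, E, W} = {S}
boundary = {S} ∖ {} = {S}

{S}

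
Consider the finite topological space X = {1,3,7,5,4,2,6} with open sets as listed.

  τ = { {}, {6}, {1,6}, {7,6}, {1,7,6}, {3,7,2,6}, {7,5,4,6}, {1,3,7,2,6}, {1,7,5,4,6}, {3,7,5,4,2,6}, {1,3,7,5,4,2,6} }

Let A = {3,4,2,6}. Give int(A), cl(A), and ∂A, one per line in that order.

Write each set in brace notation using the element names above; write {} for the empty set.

int(A) = {6}
cl(A)  = {1,3,7,5,4,2,6}
∂A     = {1,3,7,5,4,2}

interior: largest open inside A is {6} (from {}, {6})
cl via duality: int({1,7,5}) = {}, so X∖{} = {1,3,7,5,4,2,6}
cl∖int = {1,3,7,5,4,2}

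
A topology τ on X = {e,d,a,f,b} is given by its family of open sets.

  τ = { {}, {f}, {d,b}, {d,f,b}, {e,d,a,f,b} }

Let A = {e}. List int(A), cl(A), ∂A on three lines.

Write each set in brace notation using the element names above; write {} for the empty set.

int(A) = {}
cl(A)  = {e,a}
∂A     = {e,a}

U open, U⊆A: {}. int(A) = ⋃ = {}
X∖A={d,a,f,b}, int(X∖A)={d,f,b}, hence cl(A)={e,a}
∂A: remove int from cl → {e,a}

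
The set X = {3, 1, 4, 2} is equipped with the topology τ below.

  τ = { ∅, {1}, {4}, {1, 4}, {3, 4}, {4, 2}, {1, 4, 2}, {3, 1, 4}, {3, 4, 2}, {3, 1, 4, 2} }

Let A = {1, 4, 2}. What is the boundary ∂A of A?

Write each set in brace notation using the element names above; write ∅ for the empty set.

opens ⊆ A: ∅, {4}, {1}, {4, 2}, {1, 4}, {1, 4, 2}; union → int = {1, 4, 2}
complement {3}; its interior ∅; cl(A) = X∖∅ = {3, 1, 4, 2}
boundary = {3, 1, 4, 2} ∖ {1, 4, 2} = {3}

{3}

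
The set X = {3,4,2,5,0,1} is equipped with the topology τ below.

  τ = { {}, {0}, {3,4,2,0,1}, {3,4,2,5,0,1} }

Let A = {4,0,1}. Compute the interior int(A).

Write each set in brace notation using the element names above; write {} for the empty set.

opens ⊆ A: {}, {0}; union → int = {0}

{0}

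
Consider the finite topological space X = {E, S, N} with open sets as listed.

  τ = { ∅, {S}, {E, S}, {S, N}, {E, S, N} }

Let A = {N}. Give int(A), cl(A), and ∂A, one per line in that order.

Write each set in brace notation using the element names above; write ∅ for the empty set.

int(A) = ∅
cl(A)  = {N}
∂A     = {N}

opens ⊆ A: ∅; union → int = ∅
complement {E, S}; its interior {E, S}; cl(A) = X∖{E, S} = {N}
boundary = {N} ∖ ∅ = {N}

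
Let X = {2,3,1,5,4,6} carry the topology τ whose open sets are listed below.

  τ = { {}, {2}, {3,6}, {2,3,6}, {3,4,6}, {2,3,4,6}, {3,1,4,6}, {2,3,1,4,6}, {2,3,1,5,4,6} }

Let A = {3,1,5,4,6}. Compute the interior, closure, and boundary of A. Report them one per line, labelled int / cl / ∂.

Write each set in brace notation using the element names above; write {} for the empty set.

opens ⊆ A: {}, {3,6}, {3,4,6}, {3,1,4,6}; union → int = {3,1,4,6}
complement {2}; its interior {2}; cl(A) = X∖{2} = {3,1,5,4,6}
boundary = {3,1,5,4,6} ∖ {3,1,4,6} = {5}

int(A) = {3,1,4,6}
cl(A)  = {3,1,5,4,6}
∂A     = {5}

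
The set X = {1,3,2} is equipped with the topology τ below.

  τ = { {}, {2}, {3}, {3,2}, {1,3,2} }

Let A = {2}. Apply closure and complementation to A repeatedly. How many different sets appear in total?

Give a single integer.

4

X∖A={1,3}, int(X∖A)={3}, hence cl(A)={1,2}
Orbit (k=closure, c=complement):
  1. A     = {2}
  2. kA    = {1,2}
  3. cA    = {1,3}
  4. ckA   = {3}
(closed under both — stop)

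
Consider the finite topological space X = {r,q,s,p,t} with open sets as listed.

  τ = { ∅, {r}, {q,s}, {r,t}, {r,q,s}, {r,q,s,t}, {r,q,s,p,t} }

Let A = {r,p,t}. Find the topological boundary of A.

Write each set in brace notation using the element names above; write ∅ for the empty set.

{p}

opens ⊆ A: ∅, {r}, {r,t}; union → int = {r,t}
complement {q,s}; its interior {q,s}; cl(A) = X∖{q,s} = {r,p,t}
boundary = {r,p,t} ∖ {r,t} = {p}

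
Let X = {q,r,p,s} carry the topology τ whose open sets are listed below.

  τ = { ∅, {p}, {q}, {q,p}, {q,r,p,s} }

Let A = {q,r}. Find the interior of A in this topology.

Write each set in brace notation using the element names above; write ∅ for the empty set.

interior: largest open inside A is {q} (from ∅, {q})

{q}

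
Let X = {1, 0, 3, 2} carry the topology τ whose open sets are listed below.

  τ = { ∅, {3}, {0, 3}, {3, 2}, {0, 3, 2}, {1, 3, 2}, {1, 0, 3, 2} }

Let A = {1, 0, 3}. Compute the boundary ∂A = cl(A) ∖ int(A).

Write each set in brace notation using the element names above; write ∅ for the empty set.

{1, 2}

U open, U⊆A: ∅, {3}, {0, 3}. int(A) = ⋃ = {0, 3}
X∖A={2}, int(X∖A)=∅, hence cl(A)={1, 0, 3, 2}
∂A: remove int from cl → {1, 2}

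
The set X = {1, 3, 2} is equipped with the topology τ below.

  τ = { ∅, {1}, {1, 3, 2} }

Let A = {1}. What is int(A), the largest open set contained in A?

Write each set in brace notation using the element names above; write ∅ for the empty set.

{1}

interior: largest open inside A is {1} (from ∅, {1})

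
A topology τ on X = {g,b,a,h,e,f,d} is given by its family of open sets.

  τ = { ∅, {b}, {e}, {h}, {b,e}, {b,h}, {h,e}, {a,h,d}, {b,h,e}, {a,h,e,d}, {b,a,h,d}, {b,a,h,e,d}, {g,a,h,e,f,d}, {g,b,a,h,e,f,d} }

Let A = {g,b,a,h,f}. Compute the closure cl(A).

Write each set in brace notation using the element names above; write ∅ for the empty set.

X∖A={e,d}, int(X∖A)={e}, hence cl(A)={g,b,a,h,f,d}

{g,b,a,h,f,d}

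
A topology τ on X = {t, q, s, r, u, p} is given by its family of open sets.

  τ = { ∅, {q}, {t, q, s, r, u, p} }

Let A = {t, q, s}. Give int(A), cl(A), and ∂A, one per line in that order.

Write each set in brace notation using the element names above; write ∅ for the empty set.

U open, U⊆A: ∅, {q}. int(A) = ⋃ = {q}
X∖A={r, u, p}, int(X∖A)=∅, hence cl(A)={t, q, s, r, u, p}
∂A: remove int from cl → {t, s, r, u, p}

int(A) = {q}
cl(A)  = {t, q, s, r, u, p}
∂A     = {t, s, r, u, p}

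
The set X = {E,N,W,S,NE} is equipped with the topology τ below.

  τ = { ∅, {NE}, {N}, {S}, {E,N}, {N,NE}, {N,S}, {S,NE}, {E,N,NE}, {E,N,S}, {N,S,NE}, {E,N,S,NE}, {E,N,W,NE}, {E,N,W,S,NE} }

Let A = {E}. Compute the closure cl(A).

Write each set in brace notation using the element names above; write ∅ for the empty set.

X∖A={N,W,S,NE}, int(X∖A)={N,S,NE}, hence cl(A)={E,W}

{E,W}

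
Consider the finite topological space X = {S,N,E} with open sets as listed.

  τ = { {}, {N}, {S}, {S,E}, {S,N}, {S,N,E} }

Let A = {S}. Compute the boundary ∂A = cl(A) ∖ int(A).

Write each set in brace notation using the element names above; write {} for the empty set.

{E}

U open, U⊆A: {}, {S}. int(A) = ⋃ = {S}
X∖A={N,E}, int(X∖A)={N}, hence cl(A)={S,E}
∂A: remove int from cl → {E}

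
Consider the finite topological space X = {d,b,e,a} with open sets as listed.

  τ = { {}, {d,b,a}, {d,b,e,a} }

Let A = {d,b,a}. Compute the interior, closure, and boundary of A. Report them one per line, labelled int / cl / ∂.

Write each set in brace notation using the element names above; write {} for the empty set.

interior: largest open inside A is {d,b,a} (from {}, {d,b,a})
cl via duality: int({e}) = {}, so X∖{} = {d,b,e,a}
cl∖int = {e}

int(A) = {d,b,a}
cl(A)  = {d,b,e,a}
∂A     = {e}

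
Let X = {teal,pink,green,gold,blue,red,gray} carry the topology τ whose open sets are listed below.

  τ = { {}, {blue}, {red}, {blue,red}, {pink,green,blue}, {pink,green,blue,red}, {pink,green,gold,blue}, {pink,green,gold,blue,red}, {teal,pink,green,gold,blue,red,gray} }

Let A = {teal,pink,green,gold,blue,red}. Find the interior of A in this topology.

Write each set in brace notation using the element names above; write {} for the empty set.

{pink,green,gold,blue,red}

interior: largest open inside A is {pink,green,gold,blue,red} (from {}, {red}, {blue}, {blue,red}, {pink,green,blue}, {pink,green,gold,blue}, {pink,green,blue,red}, {pink,green,gold,blue,red})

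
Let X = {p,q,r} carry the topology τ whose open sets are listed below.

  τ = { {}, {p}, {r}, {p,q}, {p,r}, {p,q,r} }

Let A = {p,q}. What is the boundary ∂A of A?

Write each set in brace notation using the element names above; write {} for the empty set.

open subsets of A: {}, {p}, {p,q}; so int(A) = {p,q}
closure: X∖int(X∖A) = X∖{r} = {p,q}
∂A = {p,q} minus {p,q} = {}

{}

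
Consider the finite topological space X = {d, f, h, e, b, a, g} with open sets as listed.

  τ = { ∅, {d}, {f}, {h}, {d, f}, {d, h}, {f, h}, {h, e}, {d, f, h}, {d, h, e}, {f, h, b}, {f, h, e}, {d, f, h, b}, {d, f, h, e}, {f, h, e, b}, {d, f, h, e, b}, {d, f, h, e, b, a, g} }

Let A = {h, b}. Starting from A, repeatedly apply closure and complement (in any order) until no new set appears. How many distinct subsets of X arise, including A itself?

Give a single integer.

8

cl via duality: int({d, f, e, a, g}) = {d, f}, so X∖{d, f} = {h, e, b, a, g}
Write k for closure, c for complement:
  1. A     = {h, b}
  2. kA    = {h, e, b, a, g}
  3. cA    = {d, f, e, a, g}
  4. ckA   = {d, f}
  5. kcA   = {d, f, e, b, a, g}
  6. kckA  = {d, f, b, a, g}
  7. ckcA  = {h}
  8. ckckA = {h, e}
applying k or c yields no new set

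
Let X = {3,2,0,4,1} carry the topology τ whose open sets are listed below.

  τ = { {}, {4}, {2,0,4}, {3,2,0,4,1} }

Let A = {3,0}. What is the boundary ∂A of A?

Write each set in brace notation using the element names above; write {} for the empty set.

{3,2,0,1}

interior: largest open inside A is {} (from {})
cl via duality: int({2,4,1}) = {4}, so X∖{4} = {3,2,0,1}
cl∖int = {3,2,0,1}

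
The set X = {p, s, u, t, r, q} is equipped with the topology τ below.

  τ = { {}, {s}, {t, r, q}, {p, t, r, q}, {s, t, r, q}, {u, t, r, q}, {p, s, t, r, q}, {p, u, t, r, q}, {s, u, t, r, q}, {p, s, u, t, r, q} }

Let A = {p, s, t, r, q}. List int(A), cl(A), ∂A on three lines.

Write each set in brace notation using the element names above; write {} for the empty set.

int(A) = {p, s, t, r, q}
cl(A)  = {p, s, u, t, r, q}
∂A     = {u}

open subsets of A: {}, {s}, {t, r, q}, {s, t, r, q}, {p, t, r, q}, {p, s, t, r, q}; so int(A) = {p, s, t, r, q}
closure: X∖int(X∖A) = X∖{} = {p, s, u, t, r, q}
∂A = {p, s, u, t, r, q} minus {p, s, t, r, q} = {u}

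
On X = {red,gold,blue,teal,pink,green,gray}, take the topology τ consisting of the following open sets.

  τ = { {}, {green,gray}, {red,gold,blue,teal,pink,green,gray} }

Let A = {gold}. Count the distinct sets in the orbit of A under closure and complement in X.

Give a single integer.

6

closure: X∖int(X∖A) = X∖{green,gray} = {red,gold,blue,teal,pink}
Let k=closure and c=complement:
  1. A     = {gold}
  2. kA    = {red,gold,blue,teal,pink}
  3. cA    = {red,blue,teal,pink,green,gray}
  4. ckA   = {green,gray}
  5. kcA   = {red,gold,blue,teal,pink,green,gray}
  6. ckcA  = {}
— saturated at 6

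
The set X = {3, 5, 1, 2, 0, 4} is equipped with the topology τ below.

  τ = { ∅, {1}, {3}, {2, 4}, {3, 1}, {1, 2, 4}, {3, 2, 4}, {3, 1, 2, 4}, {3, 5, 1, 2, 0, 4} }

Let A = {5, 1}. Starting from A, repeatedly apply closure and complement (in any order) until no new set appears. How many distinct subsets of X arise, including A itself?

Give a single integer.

6

complement {3, 2, 0, 4}; its interior {3, 2, 4}; cl(A) = X∖{3, 2, 4} = {5, 1, 0}
With k = closure, c = complement:
  1. A     = {5, 1}
  2. kA    = {5, 1, 0}
  3. cA    = {3, 2, 0, 4}
  4. ckA   = {3, 2, 4}
  5. kcA   = {3, 5, 2, 0, 4}
  6. ckcA  = {1}
k, c of each give nothing new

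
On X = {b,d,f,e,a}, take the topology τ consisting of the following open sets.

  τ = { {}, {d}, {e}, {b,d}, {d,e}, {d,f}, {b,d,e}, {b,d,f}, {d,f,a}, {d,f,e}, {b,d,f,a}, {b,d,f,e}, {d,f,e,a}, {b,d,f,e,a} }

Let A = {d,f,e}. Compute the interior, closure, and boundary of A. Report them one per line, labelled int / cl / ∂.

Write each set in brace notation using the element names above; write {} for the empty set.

int(A) = {d,f,e}
cl(A)  = {b,d,f,e,a}
∂A     = {b,a}

open subsets of A: {}, {e}, {d}, {d,e}, {d,f}, {d,f,e}; so int(A) = {d,f,e}
closure: X∖int(X∖A) = X∖{} = {b,d,f,e,a}
∂A = {b,d,f,e,a} minus {d,f,e} = {b,a}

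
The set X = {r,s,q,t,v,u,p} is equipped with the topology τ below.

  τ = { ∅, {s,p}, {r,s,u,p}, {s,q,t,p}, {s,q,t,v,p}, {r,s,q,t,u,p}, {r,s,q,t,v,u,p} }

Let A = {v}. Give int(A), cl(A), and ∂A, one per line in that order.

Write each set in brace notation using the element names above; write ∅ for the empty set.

open subsets of A: ∅; so int(A) = ∅
closure: X∖int(X∖A) = X∖{r,s,q,t,u,p} = {v}
∂A = {v} minus ∅ = {v}

int(A) = ∅
cl(A)  = {v}
∂A     = {v}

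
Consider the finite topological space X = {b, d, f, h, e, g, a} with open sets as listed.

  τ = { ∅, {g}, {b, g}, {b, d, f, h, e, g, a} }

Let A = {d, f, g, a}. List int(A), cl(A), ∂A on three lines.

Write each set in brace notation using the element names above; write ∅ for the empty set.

interior: largest open inside A is {g} (from ∅, {g})
cl via duality: int({b, h, e}) = ∅, so X∖∅ = {b, d, f, h, e, g, a}
cl∖int = {b, d, f, h, e, a}

int(A) = {g}
cl(A)  = {b, d, f, h, e, g, a}
∂A     = {b, d, f, h, e, a}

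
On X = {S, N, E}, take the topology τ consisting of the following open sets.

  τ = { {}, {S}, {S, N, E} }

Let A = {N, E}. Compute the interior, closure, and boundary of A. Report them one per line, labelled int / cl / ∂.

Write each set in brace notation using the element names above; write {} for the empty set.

int(A) = {}
cl(A)  = {N, E}
∂A     = {N, E}

interior: largest open inside A is {} (from {})
cl via duality: int({S}) = {S}, so X∖{S} = {N, E}
cl∖int = {N, E}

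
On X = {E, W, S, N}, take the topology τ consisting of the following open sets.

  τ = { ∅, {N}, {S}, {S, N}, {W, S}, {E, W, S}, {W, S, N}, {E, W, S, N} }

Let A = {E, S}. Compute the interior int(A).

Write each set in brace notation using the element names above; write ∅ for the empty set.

open subsets of A: ∅, {S}; so int(A) = {S}

{S}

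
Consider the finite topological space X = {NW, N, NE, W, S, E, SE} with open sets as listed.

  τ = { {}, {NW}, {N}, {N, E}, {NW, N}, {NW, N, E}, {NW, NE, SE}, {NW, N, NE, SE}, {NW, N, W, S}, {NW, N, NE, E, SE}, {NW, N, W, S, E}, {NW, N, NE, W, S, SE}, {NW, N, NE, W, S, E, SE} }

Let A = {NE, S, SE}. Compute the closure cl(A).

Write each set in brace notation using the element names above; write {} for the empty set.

cl via duality: int({NW, N, W, E}) = {NW, N, E}, so X∖{NW, N, E} = {NE, W, S, SE}

{NE, W, S, SE}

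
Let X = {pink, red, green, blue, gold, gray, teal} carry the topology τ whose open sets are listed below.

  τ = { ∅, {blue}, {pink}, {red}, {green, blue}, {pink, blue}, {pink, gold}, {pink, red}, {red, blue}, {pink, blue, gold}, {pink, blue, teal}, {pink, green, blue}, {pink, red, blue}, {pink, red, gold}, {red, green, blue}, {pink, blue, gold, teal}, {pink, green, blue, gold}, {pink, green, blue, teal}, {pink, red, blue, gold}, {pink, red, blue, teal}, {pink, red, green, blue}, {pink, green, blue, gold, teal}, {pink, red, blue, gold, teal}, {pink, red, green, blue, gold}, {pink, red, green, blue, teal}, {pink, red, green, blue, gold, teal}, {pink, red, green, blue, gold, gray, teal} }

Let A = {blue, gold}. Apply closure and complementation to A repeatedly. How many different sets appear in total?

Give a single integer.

10

closure: X∖int(X∖A) = X∖{pink, red} = {green, blue, gold, gray, teal}
Let k=closure and c=complement:
  1. A     = {blue, gold}
  2. kA    = {green, blue, gold, gray, teal}
  3. cA    = {pink, red, green, gray, teal}
  4. ckA   = {pink, red}
  5. kcA   = {pink, red, green, gold, gray, teal}
  6. kckA  = {pink, red, gold, gray, teal}
  7. ckcA  = {blue}
  8. ckckA = {green, blue}
  9. kckcA = {green, blue, gray, teal}
  10. ckckcA = {pink, red, gold}
— saturated at 10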